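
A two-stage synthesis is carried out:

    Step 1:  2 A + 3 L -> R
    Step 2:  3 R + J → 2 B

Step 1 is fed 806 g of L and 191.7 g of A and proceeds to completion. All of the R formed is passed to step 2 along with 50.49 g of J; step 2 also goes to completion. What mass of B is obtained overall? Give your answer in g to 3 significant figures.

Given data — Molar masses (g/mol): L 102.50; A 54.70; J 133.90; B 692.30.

522 g

Step 1:
n(L) = 806.0 / 102.50 = 7.863 mol
n(A) = 191.7 / 54.70 = 3.505 mol
n/ν for L = 7.863/3 = 2.621
n/ν for A = 3.505/2 = 1.753
Smallest n/ν is A → limiting reagent.
n(R) produced = (1/2) × 3.505 = 1.753 mol
Step 2:
n(R) available = 1.753 mol
n(J) = 50.49 / 133.90 = 0.3771 mol
n/ν for R = 1.753/3 = 0.5843
n/ν for J = 0.3771/1 = 0.3771
Smallest n/ν is J → limiting reagent.
n(B) = (2/1) × 0.3771 = 0.7542 mol
mass = 0.7542 × 692.30 = 522.1 g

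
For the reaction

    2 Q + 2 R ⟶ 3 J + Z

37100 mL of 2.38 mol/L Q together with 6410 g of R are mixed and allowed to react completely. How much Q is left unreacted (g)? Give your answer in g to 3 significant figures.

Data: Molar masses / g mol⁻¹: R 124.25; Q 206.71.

n(Q) = 2.38 × 37100/1000 = 88.30 mol
n(R) = 6410 / 124.25 = 51.59 mol
n/ν for Q = 88.30/2 = 44.15
n/ν for R = 51.59/2 = 25.80
Smallest n/ν is R → limiting reagent.
Q consumed = (2/2) × 51.59 = 51.59 mol
Q remaining = 88.30 − 51.59 = 36.71 mol
mass = 36.71 × 206.71 = 7588 g

7590 g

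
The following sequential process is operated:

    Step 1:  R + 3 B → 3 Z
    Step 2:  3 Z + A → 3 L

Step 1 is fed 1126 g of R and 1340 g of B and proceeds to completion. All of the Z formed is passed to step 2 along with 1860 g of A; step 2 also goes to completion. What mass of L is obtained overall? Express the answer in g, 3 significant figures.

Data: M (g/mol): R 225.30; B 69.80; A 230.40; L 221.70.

3320 g

Step 1:
n(R) = 1126 / 225.30 = 4.998 mol
n(B) = 1340 / 69.80 = 19.20 mol
n/ν for R = 4.998/1 = 4.998
n/ν for B = 19.20/3 = 6.400
Smallest n/ν is R → limiting reagent.
n(Z) produced = (3/1) × 4.998 = 14.99 mol
Step 2:
n(Z) available = 14.99 mol
n(A) = 1860 / 230.40 = 8.073 mol
n/ν for Z = 14.99/3 = 4.997
n/ν for A = 8.073/1 = 8.073
Smallest n/ν is Z → limiting reagent.
n(L) = (3/3) × 14.99 = 14.99 mol
mass = 14.99 × 221.70 = 3323 g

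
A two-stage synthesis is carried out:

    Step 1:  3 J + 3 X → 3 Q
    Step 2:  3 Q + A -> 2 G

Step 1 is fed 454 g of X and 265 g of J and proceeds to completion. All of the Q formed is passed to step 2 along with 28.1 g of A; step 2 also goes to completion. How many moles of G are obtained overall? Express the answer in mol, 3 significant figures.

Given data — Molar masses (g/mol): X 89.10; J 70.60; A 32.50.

Step 1:
n(X) = 454.0 / 89.10 = 5.095 mol
n(J) = 265.0 / 70.60 = 3.754 mol
n/ν for X = 5.095/3 = 1.698
n/ν for J = 3.754/3 = 1.251
Smallest n/ν is J → limiting reagent.
n(Q) produced = (3/3) × 3.754 = 3.754 mol
Step 2:
n(Q) available = 3.754 mol
n(A) = 28.10 / 32.50 = 0.8646 mol
n/ν for Q = 3.754/3 = 1.251
n/ν for A = 0.8646/1 = 0.8646
Smallest n/ν is A → limiting reagent.
n(G) = (2/1) × 0.8646 = 1.729 mol

1.73 mol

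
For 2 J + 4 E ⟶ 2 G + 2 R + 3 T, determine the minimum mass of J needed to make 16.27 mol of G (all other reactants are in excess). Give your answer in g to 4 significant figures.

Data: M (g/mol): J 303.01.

n(G) = 16.27 mol
n(J) = (2/2) × 16.27 = 16.27 mol
mass = 16.27 × 303.01 = 4930 g

4930 g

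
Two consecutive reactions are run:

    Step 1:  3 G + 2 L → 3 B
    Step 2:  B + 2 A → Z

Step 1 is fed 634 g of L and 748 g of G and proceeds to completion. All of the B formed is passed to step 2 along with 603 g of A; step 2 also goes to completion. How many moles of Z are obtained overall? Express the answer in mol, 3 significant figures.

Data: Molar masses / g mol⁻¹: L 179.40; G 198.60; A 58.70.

3.77 mol

Step 1:
n(L) = 634.0 / 179.40 = 3.534 mol
n(G) = 748.0 / 198.60 = 3.766 mol
n/ν for L = 3.534/2 = 1.767
n/ν for G = 3.766/3 = 1.255
Smallest n/ν is G → limiting reagent.
n(B) produced = (3/3) × 3.766 = 3.766 mol
Step 2:
n(B) available = 3.766 mol
n(A) = 603.0 / 58.70 = 10.27 mol
n/ν for B = 3.766/1 = 3.766
n/ν for A = 10.27/2 = 5.135
Smallest n/ν is B → limiting reagent.
n(Z) = (1/1) × 3.766 = 3.766 mol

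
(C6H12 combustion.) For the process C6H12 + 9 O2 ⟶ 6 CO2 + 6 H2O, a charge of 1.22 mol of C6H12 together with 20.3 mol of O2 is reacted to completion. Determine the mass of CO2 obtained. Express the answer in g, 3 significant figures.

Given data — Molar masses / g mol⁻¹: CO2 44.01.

n(C6H12) = 1.220 mol
n(O2) = 20.30 mol
n/ν → C6H12: 1.220, O2: 2.256; C6H12 is limiting.
n(CO2) = (6/1) × 1.220 = 7.320 mol
mass = 7.320 × 44.01 = 322.2 g

322 g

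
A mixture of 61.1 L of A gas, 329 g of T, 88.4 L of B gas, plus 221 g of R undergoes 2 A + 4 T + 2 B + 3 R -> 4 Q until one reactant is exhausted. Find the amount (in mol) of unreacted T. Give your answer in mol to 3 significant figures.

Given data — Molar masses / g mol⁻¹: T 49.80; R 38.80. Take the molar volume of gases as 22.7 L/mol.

1.22 mol

n(A) = 61.10 / 22.7 = 2.692 mol
n(T) = 329.0 / 49.80 = 6.606 mol
n(B) = 88.40 / 22.7 = 3.894 mol
n(R) = 221.0 / 38.80 = 5.696 mol
n/ν for A = 2.692/2 = 1.346
n/ν for T = 6.606/4 = 1.652
n/ν for B = 3.894/2 = 1.947
n/ν for R = 5.696/3 = 1.899
Smallest n/ν is A → limiting reagent.
T consumed = (4/2) × 2.692 = 5.384 mol
T remaining = 6.606 − 5.384 = 1.222 mol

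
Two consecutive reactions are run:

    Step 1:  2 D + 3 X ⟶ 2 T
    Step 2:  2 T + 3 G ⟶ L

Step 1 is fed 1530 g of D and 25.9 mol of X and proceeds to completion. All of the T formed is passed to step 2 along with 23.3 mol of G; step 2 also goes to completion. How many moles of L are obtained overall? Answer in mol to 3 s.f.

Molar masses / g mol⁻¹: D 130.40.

5.87 mol

Step 1:
n(D) = 1530 / 130.40 = 11.73 mol
n(X) = 25.90 mol
n/ν → D: 5.865, X: 8.633; D is limiting.
n(T) produced = (2/2) × 11.73 = 11.73 mol
Step 2:
n(T) available = 11.73 mol
n(G) = 23.30 mol
n/ν → T: 5.865, G: 7.767; T is limiting.
n(L) = (1/2) × 11.73 = 5.865 mol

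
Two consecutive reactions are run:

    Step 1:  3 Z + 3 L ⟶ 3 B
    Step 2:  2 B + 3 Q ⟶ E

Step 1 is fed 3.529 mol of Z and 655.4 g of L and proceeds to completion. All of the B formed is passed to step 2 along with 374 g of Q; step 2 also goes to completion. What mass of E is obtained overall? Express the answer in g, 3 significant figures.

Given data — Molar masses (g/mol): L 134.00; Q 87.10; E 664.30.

Step 1:
n(Z) = 3.529 mol
n(L) = 655.4 / 134.00 = 4.891 mol
n/ν → Z: 1.176, L: 1.630; Z is limiting.
n(B) produced = (3/3) × 3.529 = 3.529 mol
Step 2:
n(B) available = 3.529 mol
n(Q) = 374.0 / 87.10 = 4.294 mol
n/ν → B: 1.765, Q: 1.431; Q is limiting.
n(E) = (1/3) × 4.294 = 1.431 mol
mass = 1.431 × 664.30 = 950.6 g

951 g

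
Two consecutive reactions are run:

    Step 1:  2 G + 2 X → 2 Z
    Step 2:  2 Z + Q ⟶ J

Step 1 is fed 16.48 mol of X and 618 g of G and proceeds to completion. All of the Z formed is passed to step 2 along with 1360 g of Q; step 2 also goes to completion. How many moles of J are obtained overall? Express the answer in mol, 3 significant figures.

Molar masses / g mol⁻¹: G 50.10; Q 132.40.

Step 1:
n(X) = 16.48 mol
n(G) = 618.0 / 50.10 = 12.34 mol
n/ν for X = 16.48/2 = 8.240
n/ν for G = 12.34/2 = 6.170
Smallest n/ν is G → limiting reagent.
n(Z) produced = (2/2) × 12.34 = 12.34 mol
Step 2:
n(Z) available = 12.34 mol
n(Q) = 1360 / 132.40 = 10.27 mol
n/ν for Z = 12.34/2 = 6.170
n/ν for Q = 10.27/1 = 10.27
Smallest n/ν is Z → limiting reagent.
n(J) = (1/2) × 12.34 = 6.170 mol

6.17 mol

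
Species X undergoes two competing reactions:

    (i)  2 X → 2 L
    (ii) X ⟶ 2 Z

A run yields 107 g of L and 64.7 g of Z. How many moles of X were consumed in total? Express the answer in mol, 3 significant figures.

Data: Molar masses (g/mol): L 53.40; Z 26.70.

3.22 mol

n(L) = 107 / 53.40 = 2.004 mol
n(Z) = 64.7 / 26.70 = 2.423 mol
n(X) via (i) = (2/2)×2.004 = 2.004 mol
n(X) via (ii) = (1/2)×2.423 = 1.212 mol
total n(X) = 2.004 + 1.212 = 3.216 mol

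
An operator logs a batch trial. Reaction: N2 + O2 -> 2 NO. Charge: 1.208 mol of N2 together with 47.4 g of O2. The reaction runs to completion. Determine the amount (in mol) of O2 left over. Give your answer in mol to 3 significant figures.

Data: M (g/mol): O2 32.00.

0.273 mol

n(N2) = 1.208 mol
n(O2) = 47.40 / 32.00 = 1.481 mol
n/ν for N2 = 1.208/1 = 1.208
n/ν for O2 = 1.481/1 = 1.481
Smallest n/ν is N2 → limiting reagent.
O2 consumed = (1/1) × 1.208 = 1.208 mol
O2 remaining = 1.481 − 1.208 = 0.2730 mol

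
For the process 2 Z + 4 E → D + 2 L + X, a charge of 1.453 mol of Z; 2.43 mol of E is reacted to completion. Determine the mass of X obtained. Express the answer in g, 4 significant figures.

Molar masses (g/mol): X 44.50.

27.03 g

n(Z) = 1.453 mol
n(E) = 2.430 mol
n/ν for Z = 1.453/2 = 0.7265
n/ν for E = 2.430/4 = 0.6075
Smallest n/ν is E → limiting reagent.
n(X) = (1/4) × 2.430 = 0.6075 mol
mass = 0.6075 × 44.50 = 27.03 g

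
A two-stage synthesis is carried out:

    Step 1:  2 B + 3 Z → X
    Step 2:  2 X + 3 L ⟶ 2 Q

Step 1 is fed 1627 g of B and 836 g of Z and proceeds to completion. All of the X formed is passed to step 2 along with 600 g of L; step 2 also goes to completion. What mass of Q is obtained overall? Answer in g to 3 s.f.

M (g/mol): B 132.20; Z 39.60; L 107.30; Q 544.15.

Step 1:
n(B) = 1627 / 132.20 = 12.31 mol
n(Z) = 836.0 / 39.60 = 21.11 mol
n/ν → B: 6.155, Z: 7.037; B is limiting.
n(X) produced = (1/2) × 12.31 = 6.155 mol
Step 2:
n(X) available = 6.155 mol
n(L) = 600.0 / 107.30 = 5.592 mol
n/ν → X: 3.078, L: 1.864; L is limiting.
n(Q) = (2/3) × 5.592 = 3.728 mol
mass = 3.728 × 544.15 = 2029 g

2030 g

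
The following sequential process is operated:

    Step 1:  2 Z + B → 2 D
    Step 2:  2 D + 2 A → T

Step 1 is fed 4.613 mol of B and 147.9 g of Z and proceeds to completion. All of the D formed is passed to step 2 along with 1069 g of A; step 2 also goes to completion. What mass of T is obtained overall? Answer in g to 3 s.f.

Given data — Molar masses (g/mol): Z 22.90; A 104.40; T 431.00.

1390 g

Step 1:
n(B) = 4.613 mol
n(Z) = 147.9 / 22.90 = 6.459 mol
n/ν for B = 4.613/1 = 4.613
n/ν for Z = 6.459/2 = 3.230
Smallest n/ν is Z → limiting reagent.
n(D) produced = (2/2) × 6.459 = 6.459 mol
Step 2:
n(D) available = 6.459 mol
n(A) = 1069 / 104.40 = 10.24 mol
n/ν for D = 6.459/2 = 3.230
n/ν for A = 10.24/2 = 5.120
Smallest n/ν is D → limiting reagent.
n(T) = (1/2) × 6.459 = 3.230 mol
mass = 3.230 × 431.00 = 1392 g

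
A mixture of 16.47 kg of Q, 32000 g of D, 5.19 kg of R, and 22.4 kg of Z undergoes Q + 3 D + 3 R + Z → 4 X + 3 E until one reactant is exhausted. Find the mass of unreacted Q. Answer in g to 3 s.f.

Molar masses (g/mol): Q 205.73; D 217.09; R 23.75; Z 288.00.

6360 g

n(Q) = 16.47×1000 / 205.73 = 80.06 mol
n(D) = 32000 / 217.09 = 147.4 mol
n(R) = 5.190×1000 / 23.75 = 218.5 mol
n(Z) = 22.40×1000 / 288.00 = 77.78 mol
n/ν for Q = 80.06/1 = 80.06
n/ν for D = 147.4/3 = 49.13
n/ν for R = 218.5/3 = 72.83
n/ν for Z = 77.78/1 = 77.78
Smallest n/ν is D → limiting reagent.
Q consumed = (1/3) × 147.4 = 49.13 mol
Q remaining = 80.06 − 49.13 = 30.93 mol
mass = 30.93 × 205.73 = 6363 g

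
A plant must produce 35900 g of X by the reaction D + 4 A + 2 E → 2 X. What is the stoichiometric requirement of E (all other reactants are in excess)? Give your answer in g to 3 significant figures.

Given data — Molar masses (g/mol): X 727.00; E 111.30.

n(X) = 35900 / 727.00 = 49.38 mol
n(E) = (2/2) × 49.38 = 49.38 mol
mass = 49.38 × 111.30 = 5496 g

5500 g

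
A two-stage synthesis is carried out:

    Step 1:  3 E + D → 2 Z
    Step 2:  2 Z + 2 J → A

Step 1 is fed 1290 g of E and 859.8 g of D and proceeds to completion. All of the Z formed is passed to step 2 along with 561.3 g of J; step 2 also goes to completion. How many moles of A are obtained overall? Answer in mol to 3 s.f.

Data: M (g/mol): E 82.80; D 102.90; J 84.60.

Step 1:
n(E) = 1290 / 82.80 = 15.58 mol
n(D) = 859.8 / 102.90 = 8.356 mol
n/ν for E = 15.58/3 = 5.193
n/ν for D = 8.356/1 = 8.356
Smallest n/ν is E → limiting reagent.
n(Z) produced = (2/3) × 15.58 = 10.39 mol
Step 2:
n(Z) available = 10.39 mol
n(J) = 561.3 / 84.60 = 6.635 mol
n/ν for Z = 10.39/2 = 5.195
n/ν for J = 6.635/2 = 3.318
Smallest n/ν is J → limiting reagent.
n(A) = (1/2) × 6.635 = 3.318 mol

3.32 mol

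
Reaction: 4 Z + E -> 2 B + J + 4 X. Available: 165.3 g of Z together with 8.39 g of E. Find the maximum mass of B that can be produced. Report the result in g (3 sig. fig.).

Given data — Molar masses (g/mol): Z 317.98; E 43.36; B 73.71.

19.2 g

n(Z) = 165.3 / 317.98 = 0.5198 mol
n(E) = 8.390 / 43.36 = 0.1935 mol
n/ν → Z: 0.1300, E: 0.1935; Z is limiting.
n(B) = (2/4) × 0.5198 = 0.2599 mol
mass = 0.2599 × 73.71 = 19.16 g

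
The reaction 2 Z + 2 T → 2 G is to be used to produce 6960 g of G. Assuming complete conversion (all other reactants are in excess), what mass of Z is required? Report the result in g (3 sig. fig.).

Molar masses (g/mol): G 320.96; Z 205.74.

n(G) = 6960 / 320.96 = 21.68 mol
n(Z) = (2/2) × 21.68 = 21.68 mol
mass = 21.68 × 205.74 = 4460 g

4460 g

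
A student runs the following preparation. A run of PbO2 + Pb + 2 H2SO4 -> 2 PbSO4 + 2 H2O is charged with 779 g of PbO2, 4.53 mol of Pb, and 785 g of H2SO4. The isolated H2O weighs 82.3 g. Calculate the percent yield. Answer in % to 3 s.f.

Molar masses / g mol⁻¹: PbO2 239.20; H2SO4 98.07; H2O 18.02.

n(PbO2) = 779.0 / 239.20 = 3.257 mol
n(Pb) = 4.530 mol
n(H2SO4) = 785.0 / 98.07 = 8.004 mol
n/ν → PbO2: 3.257, Pb: 4.530, H2SO4: 4.002; PbO2 is limiting.
theoretical n(H2O) = (2/1) × 3.257 = 6.514 mol → 117.4 g
% yield = 82.3 / 117.4 × 100 = 70.10 %

70.1 %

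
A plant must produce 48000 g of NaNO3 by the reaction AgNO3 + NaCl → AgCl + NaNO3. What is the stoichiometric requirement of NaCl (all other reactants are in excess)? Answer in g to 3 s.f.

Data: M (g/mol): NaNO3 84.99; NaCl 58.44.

33000 g

n(NaNO3) = 48000 / 84.99 = 564.8 mol
n(NaCl) = (1/1) × 564.8 = 564.8 mol
mass = 564.8 × 58.44 = 33010 g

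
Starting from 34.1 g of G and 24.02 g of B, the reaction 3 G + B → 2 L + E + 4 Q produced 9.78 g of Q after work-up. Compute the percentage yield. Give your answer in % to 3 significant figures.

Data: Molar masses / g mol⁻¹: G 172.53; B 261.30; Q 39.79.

n(G) = 34.10 / 172.53 = 0.1976 mol
n(B) = 24.02 / 261.30 = 0.09192 mol
n/ν for G = 0.1976/3 = 0.06587
n/ν for B = 0.09192/1 = 0.09192
Smallest n/ν is G → limiting reagent.
theoretical n(Q) = (4/3) × 0.1976 = 0.2635 mol → 10.48 g
% yield = 9.78 / 10.48 × 100 = 93.32 %

93.3 %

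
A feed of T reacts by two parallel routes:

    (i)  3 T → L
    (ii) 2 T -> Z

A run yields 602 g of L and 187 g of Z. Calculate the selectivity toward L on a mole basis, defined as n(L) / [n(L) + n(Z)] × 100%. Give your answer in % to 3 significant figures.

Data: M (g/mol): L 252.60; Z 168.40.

68.2 %

n(L) = 602 / 252.60 = 2.383 mol
n(Z) = 187 / 168.40 = 1.110 mol
selectivity = 2.383/(2.383+1.110) × 100 = 68.22 %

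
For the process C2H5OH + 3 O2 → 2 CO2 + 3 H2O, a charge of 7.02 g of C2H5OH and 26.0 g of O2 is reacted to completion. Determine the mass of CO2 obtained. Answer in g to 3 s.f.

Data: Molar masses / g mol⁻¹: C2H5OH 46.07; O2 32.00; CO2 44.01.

13.4 g

n(C2H5OH) = 7.020 / 46.07 = 0.1524 mol
n(O2) = 26.00 / 32.00 = 0.8125 mol
n/ν → C2H5OH: 0.1524, O2: 0.2708; C2H5OH is limiting.
n(CO2) = (2/1) × 0.1524 = 0.3048 mol
mass = 0.3048 × 44.01 = 13.41 g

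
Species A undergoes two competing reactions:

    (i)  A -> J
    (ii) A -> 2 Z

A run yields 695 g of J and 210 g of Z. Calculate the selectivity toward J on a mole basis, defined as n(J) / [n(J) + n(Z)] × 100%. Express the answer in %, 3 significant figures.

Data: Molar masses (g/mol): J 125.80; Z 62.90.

n(J) = 695 / 125.80 = 5.525 mol
n(Z) = 210 / 62.90 = 3.339 mol
selectivity = 5.525/(5.525+3.339) × 100 = 62.33 %

62.3 %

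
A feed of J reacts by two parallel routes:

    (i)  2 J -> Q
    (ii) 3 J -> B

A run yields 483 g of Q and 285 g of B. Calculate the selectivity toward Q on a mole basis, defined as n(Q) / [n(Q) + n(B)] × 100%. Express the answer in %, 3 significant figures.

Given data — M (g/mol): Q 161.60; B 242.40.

71.8 %

n(Q) = 483 / 161.60 = 2.989 mol
n(B) = 285 / 242.40 = 1.176 mol
selectivity = 2.989/(2.989+1.176) × 100 = 71.76 %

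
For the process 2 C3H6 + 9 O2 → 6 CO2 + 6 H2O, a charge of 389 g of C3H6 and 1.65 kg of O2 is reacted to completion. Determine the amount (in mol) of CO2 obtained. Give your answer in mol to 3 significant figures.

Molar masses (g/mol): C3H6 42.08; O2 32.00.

n(C3H6) = 389.0 / 42.08 = 9.244 mol
n(O2) = 1.650×1000 / 32.00 = 51.56 mol
n/ν for C3H6 = 9.244/2 = 4.622
n/ν for O2 = 51.56/9 = 5.729
Smallest n/ν is C3H6 → limiting reagent.
n(CO2) = (6/2) × 9.244 = 27.73 mol

27.7 mol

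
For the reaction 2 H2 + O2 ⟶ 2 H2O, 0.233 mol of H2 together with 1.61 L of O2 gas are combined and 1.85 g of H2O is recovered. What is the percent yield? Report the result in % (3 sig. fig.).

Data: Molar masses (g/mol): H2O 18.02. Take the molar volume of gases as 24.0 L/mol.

76.5 %

n(H2) = 0.2330 mol
n(O2) = 1.610 / 24.0 = 0.06708 mol
n/ν for H2 = 0.2330/2 = 0.1165
n/ν for O2 = 0.06708/1 = 0.06708
Smallest n/ν is O2 → limiting reagent.
theoretical n(H2O) = (2/1) × 0.06708 = 0.1342 mol → 2.418 g
% yield = 1.85 / 2.418 × 100 = 76.51 %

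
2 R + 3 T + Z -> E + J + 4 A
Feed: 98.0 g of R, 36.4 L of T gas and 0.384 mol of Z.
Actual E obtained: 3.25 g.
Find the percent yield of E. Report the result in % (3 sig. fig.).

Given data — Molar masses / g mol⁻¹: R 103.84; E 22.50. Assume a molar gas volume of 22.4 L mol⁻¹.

37.6 %

n(R) = 98.00 / 103.84 = 0.9438 mol
n(T) = 36.40 / 22.4 = 1.625 mol
n(Z) = 0.3840 mol
n/ν for R = 0.9438/2 = 0.4719
n/ν for T = 1.625/3 = 0.5417
n/ν for Z = 0.3840/1 = 0.3840
Smallest n/ν is Z → limiting reagent.
theoretical n(E) = (1/1) × 0.3840 = 0.3840 mol → 8.640 g
% yield = 3.25 / 8.640 × 100 = 37.62 %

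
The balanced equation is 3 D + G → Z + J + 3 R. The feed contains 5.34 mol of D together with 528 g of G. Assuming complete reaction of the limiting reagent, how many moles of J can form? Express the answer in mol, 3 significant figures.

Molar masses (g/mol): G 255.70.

n(D) = 5.340 mol
n(G) = 528.0 / 255.70 = 2.065 mol
n/ν → D: 1.780, G: 2.065; D is limiting.
n(J) = (1/3) × 5.340 = 1.780 mol

1.78 mol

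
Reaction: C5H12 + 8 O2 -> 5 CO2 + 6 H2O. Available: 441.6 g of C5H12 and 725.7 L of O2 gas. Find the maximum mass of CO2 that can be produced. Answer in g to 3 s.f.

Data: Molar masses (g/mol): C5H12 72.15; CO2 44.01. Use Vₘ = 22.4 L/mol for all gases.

n(C5H12) = 441.6 / 72.15 = 6.121 mol
n(O2) = 725.7 / 22.4 = 32.40 mol
n/ν for C5H12 = 6.121/1 = 6.121
n/ν for O2 = 32.40/8 = 4.050
Smallest n/ν is O2 → limiting reagent.
n(CO2) = (5/8) × 32.40 = 20.25 mol
mass = 20.25 × 44.01 = 891.2 g

891 g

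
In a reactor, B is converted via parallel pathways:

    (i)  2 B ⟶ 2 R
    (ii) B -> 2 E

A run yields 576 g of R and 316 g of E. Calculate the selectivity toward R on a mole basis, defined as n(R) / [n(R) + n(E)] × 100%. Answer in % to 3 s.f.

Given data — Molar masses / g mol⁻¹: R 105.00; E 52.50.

n(R) = 576 / 105.00 = 5.486 mol
n(E) = 316 / 52.50 = 6.019 mol
selectivity = 5.486/(5.486+6.019) × 100 = 47.68 %

47.7 %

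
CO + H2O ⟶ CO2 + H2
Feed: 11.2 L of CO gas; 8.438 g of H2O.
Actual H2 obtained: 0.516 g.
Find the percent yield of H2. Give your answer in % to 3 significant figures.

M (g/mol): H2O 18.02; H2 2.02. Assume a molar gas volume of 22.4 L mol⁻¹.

54.6 %

n(CO) = 11.20 / 22.4 = 0.5000 mol
n(H2O) = 8.438 / 18.02 = 0.4683 mol
n/ν for CO = 0.5000/1 = 0.5000
n/ν for H2O = 0.4683/1 = 0.4683
Smallest n/ν is H2O → limiting reagent.
theoretical n(H2) = (1/1) × 0.4683 = 0.4683 mol → 0.9460 g
% yield = 0.516 / 0.9460 × 100 = 54.55 %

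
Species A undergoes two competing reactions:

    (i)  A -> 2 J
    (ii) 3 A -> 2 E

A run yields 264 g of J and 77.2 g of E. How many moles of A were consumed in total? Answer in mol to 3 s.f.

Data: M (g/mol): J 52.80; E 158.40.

3.23 mol

n(J) = 264 / 52.80 = 5.000 mol
n(E) = 77.2 / 158.40 = 0.4874 mol
n(A) via (i) = (1/2)×5.000 = 2.500 mol
n(A) via (ii) = (3/2)×0.4874 = 0.7311 mol
total n(A) = 2.500 + 0.7311 = 3.231 mol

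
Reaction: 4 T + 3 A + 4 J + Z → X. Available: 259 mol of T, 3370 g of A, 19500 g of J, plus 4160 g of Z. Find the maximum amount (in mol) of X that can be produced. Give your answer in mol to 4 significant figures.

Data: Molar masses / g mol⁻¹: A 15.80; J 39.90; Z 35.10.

n(T) = 259.0 mol
n(A) = 3370 / 15.80 = 213.3 mol
n(J) = 19500 / 39.90 = 488.7 mol
n(Z) = 4160 / 35.10 = 118.5 mol
n/ν → T: 64.75, A: 71.10, J: 122.2, Z: 118.5; T is limiting.
n(X) = (1/4) × 259.0 = 64.75 mol

64.75 mol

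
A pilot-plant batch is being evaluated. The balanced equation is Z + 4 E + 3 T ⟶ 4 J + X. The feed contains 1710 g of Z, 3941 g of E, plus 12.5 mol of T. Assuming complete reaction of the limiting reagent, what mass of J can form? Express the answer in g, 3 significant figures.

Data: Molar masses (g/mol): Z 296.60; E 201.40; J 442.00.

n(Z) = 1710 / 296.60 = 5.765 mol
n(E) = 3941 / 201.40 = 19.57 mol
n(T) = 12.50 mol
n/ν → Z: 5.765, E: 4.893, T: 4.167; T is limiting.
n(J) = (4/3) × 12.50 = 16.67 mol
mass = 16.67 × 442.00 = 7368 g

7370 g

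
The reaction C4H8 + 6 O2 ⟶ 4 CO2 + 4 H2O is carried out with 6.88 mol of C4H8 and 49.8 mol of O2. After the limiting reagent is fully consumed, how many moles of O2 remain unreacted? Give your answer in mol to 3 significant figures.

8.52 mol

n(C4H8) = 6.880 mol
n(O2) = 49.80 mol
n/ν → C4H8: 6.880, O2: 8.300; C4H8 is limiting.
O2 consumed = (6/1) × 6.880 = 41.28 mol
O2 remaining = 49.80 − 41.28 = 8.520 mol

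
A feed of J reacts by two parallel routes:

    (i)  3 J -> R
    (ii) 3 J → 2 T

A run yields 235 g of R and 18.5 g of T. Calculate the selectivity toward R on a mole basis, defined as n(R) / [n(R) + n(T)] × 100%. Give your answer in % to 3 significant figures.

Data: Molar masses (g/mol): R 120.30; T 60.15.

86.4 %

n(R) = 235 / 120.30 = 1.953 mol
n(T) = 18.5 / 60.15 = 0.3076 mol
selectivity = 1.953/(1.953+0.3076) × 100 = 86.39 %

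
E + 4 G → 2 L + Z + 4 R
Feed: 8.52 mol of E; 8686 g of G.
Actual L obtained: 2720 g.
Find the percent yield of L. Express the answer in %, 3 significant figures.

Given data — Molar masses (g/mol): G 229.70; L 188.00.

n(E) = 8.520 mol
n(G) = 8686 / 229.70 = 37.81 mol
n/ν for E = 8.520/1 = 8.520
n/ν for G = 37.81/4 = 9.453
Smallest n/ν is E → limiting reagent.
theoretical n(L) = (2/1) × 8.520 = 17.04 mol → 3204 g
% yield = 2720 / 3204 × 100 = 84.89 %

84.9 %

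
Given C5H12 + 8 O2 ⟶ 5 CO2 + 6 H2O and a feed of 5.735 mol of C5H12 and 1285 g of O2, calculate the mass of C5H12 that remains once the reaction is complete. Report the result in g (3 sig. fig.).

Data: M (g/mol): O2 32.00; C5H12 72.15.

n(C5H12) = 5.735 mol
n(O2) = 1285 / 32.00 = 40.16 mol
n/ν → C5H12: 5.735, O2: 5.020; O2 is limiting.
C5H12 consumed = (1/8) × 40.16 = 5.020 mol
C5H12 remaining = 5.735 − 5.020 = 0.7150 mol
mass = 0.7150 × 72.15 = 51.59 g

51.6 g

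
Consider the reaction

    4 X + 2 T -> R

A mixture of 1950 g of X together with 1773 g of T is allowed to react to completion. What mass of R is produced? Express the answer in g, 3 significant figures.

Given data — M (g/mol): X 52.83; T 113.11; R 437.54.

n(X) = 1950 / 52.83 = 36.91 mol
n(T) = 1773 / 113.11 = 15.68 mol
n/ν for X = 36.91/4 = 9.228
n/ν for T = 15.68/2 = 7.840
Smallest n/ν is T → limiting reagent.
n(R) = (1/2) × 15.68 = 7.840 mol
mass = 7.840 × 437.54 = 3430 g

3430 g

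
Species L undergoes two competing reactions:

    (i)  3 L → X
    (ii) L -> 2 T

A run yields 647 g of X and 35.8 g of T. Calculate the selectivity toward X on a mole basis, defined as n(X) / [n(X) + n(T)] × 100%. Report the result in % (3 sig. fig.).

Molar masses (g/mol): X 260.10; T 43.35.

75.1 %

n(X) = 647 / 260.10 = 2.488 mol
n(T) = 35.8 / 43.35 = 0.8258 mol
selectivity = 2.488/(2.488+0.8258) × 100 = 75.08 %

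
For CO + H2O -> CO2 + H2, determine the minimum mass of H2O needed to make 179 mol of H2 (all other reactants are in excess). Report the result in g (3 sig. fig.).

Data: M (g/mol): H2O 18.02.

3230 g

n(H2) = 179.0 mol
n(H2O) = (1/1) × 179.0 = 179.0 mol
mass = 179.0 × 18.02 = 3226 g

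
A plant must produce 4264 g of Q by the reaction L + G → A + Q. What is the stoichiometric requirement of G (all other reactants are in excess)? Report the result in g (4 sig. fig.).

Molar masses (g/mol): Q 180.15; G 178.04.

n(Q) = 4264 / 180.15 = 23.67 mol
n(G) = (1/1) × 23.67 = 23.67 mol
mass = 23.67 × 178.04 = 4214 g

4214 g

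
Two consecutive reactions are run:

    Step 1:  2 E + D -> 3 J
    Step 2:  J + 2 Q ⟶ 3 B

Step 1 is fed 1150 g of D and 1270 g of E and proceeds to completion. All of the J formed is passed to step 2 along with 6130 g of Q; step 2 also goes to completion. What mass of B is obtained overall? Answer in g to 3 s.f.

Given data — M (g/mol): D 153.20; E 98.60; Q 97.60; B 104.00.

6030 g

Step 1:
n(D) = 1150 / 153.20 = 7.507 mol
n(E) = 1270 / 98.60 = 12.88 mol
n/ν for D = 7.507/1 = 7.507
n/ν for E = 12.88/2 = 6.440
Smallest n/ν is E → limiting reagent.
n(J) produced = (3/2) × 12.88 = 19.32 mol
Step 2:
n(J) available = 19.32 mol
n(Q) = 6130 / 97.60 = 62.81 mol
n/ν for J = 19.32/1 = 19.32
n/ν for Q = 62.81/2 = 31.41
Smallest n/ν is J → limiting reagent.
n(B) = (3/1) × 19.32 = 57.96 mol
mass = 57.96 × 104.00 = 6028 g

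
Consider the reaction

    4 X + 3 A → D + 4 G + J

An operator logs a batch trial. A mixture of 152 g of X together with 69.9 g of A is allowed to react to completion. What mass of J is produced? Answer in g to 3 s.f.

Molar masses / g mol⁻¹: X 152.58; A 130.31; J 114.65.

n(X) = 152.0 / 152.58 = 0.9962 mol
n(A) = 69.90 / 130.31 = 0.5364 mol
n/ν for X = 0.9962/4 = 0.2491
n/ν for A = 0.5364/3 = 0.1788
Smallest n/ν is A → limiting reagent.
n(J) = (1/3) × 0.5364 = 0.1788 mol
mass = 0.1788 × 114.65 = 20.50 g

20.5 g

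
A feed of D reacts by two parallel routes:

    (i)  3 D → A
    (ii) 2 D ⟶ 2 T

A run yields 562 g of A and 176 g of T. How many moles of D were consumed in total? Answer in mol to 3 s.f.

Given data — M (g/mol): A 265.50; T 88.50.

n(A) = 562 / 265.50 = 2.117 mol
n(T) = 176 / 88.50 = 1.989 mol
n(D) via (i) = (3/1)×2.117 = 6.351 mol
n(D) via (ii) = (2/2)×1.989 = 1.989 mol
total n(D) = 6.351 + 1.989 = 8.340 mol

8.34 mol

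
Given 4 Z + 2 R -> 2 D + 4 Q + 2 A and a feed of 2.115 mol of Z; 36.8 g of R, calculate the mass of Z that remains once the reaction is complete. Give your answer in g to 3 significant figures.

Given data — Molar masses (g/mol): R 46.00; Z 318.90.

164 g

n(Z) = 2.115 mol
n(R) = 36.80 / 46.00 = 0.8000 mol
n/ν → Z: 0.5288, R: 0.4000; R is limiting.
Z consumed = (4/2) × 0.8000 = 1.600 mol
Z remaining = 2.115 − 1.600 = 0.5150 mol
mass = 0.5150 × 318.90 = 164.2 g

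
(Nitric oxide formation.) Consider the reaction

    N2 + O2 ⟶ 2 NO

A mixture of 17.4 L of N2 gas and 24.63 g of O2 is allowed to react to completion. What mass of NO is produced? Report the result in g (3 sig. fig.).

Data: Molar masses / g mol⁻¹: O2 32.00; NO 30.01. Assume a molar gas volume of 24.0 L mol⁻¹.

n(N2) = 17.40 / 24.0 = 0.7250 mol
n(O2) = 24.63 / 32.00 = 0.7697 mol
n/ν for N2 = 0.7250/1 = 0.7250
n/ν for O2 = 0.7697/1 = 0.7697
Smallest n/ν is N2 → limiting reagent.
n(NO) = (2/1) × 0.7250 = 1.450 mol
mass = 1.450 × 30.01 = 43.51 g

43.5 g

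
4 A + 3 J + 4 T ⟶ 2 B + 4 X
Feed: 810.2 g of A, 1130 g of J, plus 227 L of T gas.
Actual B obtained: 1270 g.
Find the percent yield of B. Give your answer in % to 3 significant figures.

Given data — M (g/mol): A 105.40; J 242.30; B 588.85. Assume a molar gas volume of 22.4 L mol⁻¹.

69.4 %

n(A) = 810.2 / 105.40 = 7.687 mol
n(J) = 1130 / 242.30 = 4.664 mol
n(T) = 227.0 / 22.4 = 10.13 mol
n/ν → A: 1.922, J: 1.555, T: 2.533; J is limiting.
theoretical n(B) = (2/3) × 4.664 = 3.109 mol → 1831 g
% yield = 1270 / 1831 × 100 = 69.36 %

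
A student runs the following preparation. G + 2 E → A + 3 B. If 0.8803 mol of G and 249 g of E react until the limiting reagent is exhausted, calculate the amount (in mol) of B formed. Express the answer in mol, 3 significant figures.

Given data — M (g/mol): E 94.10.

2.64 mol

n(G) = 0.8803 mol
n(E) = 249.0 / 94.10 = 2.646 mol
n/ν for G = 0.8803/1 = 0.8803
n/ν for E = 2.646/2 = 1.323
Smallest n/ν is G → limiting reagent.
n(B) = (3/1) × 0.8803 = 2.641 mol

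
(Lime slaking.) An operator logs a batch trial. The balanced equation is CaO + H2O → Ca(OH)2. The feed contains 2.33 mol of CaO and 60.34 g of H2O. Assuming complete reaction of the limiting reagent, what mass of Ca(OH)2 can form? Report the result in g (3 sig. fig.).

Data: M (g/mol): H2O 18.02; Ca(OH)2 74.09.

n(CaO) = 2.330 mol
n(H2O) = 60.34 / 18.02 = 3.349 mol
n/ν for CaO = 2.330/1 = 2.330
n/ν for H2O = 3.349/1 = 3.349
Smallest n/ν is CaO → limiting reagent.
n(Ca(OH)2) = (1/1) × 2.330 = 2.330 mol
mass = 2.330 × 74.09 = 172.6 g

173 g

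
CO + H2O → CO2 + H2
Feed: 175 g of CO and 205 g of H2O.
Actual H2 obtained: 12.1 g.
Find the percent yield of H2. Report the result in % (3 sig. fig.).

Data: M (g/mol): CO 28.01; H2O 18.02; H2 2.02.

95.9 %

n(CO) = 175.0 / 28.01 = 6.248 mol
n(H2O) = 205.0 / 18.02 = 11.38 mol
n/ν for CO = 6.248/1 = 6.248
n/ν for H2O = 11.38/1 = 11.38
Smallest n/ν is CO → limiting reagent.
theoretical n(H2) = (1/1) × 6.248 = 6.248 mol → 12.62 g
% yield = 12.1 / 12.62 × 100 = 95.88 %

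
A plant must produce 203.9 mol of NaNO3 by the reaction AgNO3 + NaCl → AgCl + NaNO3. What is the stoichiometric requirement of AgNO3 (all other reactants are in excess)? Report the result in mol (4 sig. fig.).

203.9 mol

n(NaNO3) = 203.9 mol
n(AgNO3) = (1/1) × 203.9 = 203.9 mol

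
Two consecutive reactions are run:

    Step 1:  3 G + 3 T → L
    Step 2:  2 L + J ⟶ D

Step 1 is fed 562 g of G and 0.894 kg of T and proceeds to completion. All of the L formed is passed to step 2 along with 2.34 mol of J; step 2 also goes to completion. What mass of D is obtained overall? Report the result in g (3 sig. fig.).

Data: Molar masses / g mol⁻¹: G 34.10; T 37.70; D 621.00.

1450 g

Step 1:
n(G) = 562.0 / 34.10 = 16.48 mol
n(T) = 0.8940×1000 / 37.70 = 23.71 mol
n/ν for G = 16.48/3 = 5.493
n/ν for T = 23.71/3 = 7.903
Smallest n/ν is G → limiting reagent.
n(L) produced = (1/3) × 16.48 = 5.493 mol
Step 2:
n(L) available = 5.493 mol
n(J) = 2.340 mol
n/ν for L = 5.493/2 = 2.747
n/ν for J = 2.340/1 = 2.340
Smallest n/ν is J → limiting reagent.
n(D) = (1/1) × 2.340 = 2.340 mol
mass = 2.340 × 621.00 = 1453 g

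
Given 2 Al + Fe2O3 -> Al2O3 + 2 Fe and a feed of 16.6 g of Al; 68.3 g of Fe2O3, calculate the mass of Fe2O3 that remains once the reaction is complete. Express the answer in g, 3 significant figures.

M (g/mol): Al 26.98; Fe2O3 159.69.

19.2 g

n(Al) = 16.60 / 26.98 = 0.6153 mol
n(Fe2O3) = 68.30 / 159.69 = 0.4277 mol
n/ν → Al: 0.3077, Fe2O3: 0.4277; Al is limiting.
Fe2O3 consumed = (1/2) × 0.6153 = 0.3077 mol
Fe2O3 remaining = 0.4277 − 0.3077 = 0.1200 mol
mass = 0.1200 × 159.69 = 19.16 g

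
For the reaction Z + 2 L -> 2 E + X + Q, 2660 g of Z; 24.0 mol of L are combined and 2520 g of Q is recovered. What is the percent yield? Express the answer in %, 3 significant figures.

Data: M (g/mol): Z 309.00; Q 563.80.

n(Z) = 2660 / 309.00 = 8.608 mol
n(L) = 24.00 mol
n/ν → Z: 8.608, L: 12.00; Z is limiting.
theoretical n(Q) = (1/1) × 8.608 = 8.608 mol → 4853 g
% yield = 2520 / 4853 × 100 = 51.93 %

51.9 %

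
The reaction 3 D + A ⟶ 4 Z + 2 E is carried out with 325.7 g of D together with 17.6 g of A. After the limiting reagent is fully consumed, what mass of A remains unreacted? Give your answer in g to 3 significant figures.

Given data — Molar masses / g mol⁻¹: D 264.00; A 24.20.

n(D) = 325.7 / 264.00 = 1.234 mol
n(A) = 17.60 / 24.20 = 0.7273 mol
n/ν for D = 1.234/3 = 0.4113
n/ν for A = 0.7273/1 = 0.7273
Smallest n/ν is D → limiting reagent.
A consumed = (1/3) × 1.234 = 0.4113 mol
A remaining = 0.7273 − 0.4113 = 0.3160 mol
mass = 0.3160 × 24.20 = 7.647 g

7.65 g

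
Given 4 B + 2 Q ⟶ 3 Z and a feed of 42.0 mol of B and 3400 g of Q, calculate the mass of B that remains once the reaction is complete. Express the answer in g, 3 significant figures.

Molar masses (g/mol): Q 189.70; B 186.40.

1150 g

n(B) = 42.00 mol
n(Q) = 3400 / 189.70 = 17.92 mol
n/ν → B: 10.50, Q: 8.960; Q is limiting.
B consumed = (4/2) × 17.92 = 35.84 mol
B remaining = 42.00 − 35.84 = 6.160 mol
mass = 6.160 × 186.40 = 1148 g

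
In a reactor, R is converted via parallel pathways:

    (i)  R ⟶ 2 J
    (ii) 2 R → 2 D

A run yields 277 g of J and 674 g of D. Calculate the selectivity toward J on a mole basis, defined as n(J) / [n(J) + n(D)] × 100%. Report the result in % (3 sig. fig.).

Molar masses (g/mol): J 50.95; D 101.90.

45.1 %

n(J) = 277 / 50.95 = 5.437 mol
n(D) = 674 / 101.90 = 6.614 mol
selectivity = 5.437/(5.437+6.614) × 100 = 45.12 %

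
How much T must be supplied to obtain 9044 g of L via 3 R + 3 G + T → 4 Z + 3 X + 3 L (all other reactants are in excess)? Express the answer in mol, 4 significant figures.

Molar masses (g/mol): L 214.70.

14.04 mol

n(L) = 9044 / 214.70 = 42.12 mol
n(T) = (1/3) × 42.12 = 14.04 mol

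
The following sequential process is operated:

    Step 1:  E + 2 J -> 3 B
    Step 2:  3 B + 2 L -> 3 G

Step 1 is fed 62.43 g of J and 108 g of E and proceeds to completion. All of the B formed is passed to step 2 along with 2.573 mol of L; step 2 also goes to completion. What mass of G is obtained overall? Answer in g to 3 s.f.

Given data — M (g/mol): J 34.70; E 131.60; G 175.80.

Step 1:
n(J) = 62.43 / 34.70 = 1.799 mol
n(E) = 108.0 / 131.60 = 0.8207 mol
n/ν → J: 0.8995, E: 0.8207; E is limiting.
n(B) produced = (3/1) × 0.8207 = 2.462 mol
Step 2:
n(B) available = 2.462 mol
n(L) = 2.573 mol
n/ν → B: 0.8207, L: 1.287; B is limiting.
n(G) = (3/3) × 2.462 = 2.462 mol
mass = 2.462 × 175.80 = 432.8 g

433 g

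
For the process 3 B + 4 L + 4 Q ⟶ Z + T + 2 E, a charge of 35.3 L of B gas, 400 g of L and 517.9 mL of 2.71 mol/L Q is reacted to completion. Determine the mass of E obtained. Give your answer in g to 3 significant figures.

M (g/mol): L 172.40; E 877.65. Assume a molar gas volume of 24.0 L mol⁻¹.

n(B) = 35.30 / 24.0 = 1.471 mol
n(L) = 400.0 / 172.40 = 2.320 mol
n(Q) = 2.71 × 517.9/1000 = 1.404 mol
n/ν for B = 1.471/3 = 0.4903
n/ν for L = 2.320/4 = 0.5800
n/ν for Q = 1.404/4 = 0.3510
Smallest n/ν is Q → limiting reagent.
n(E) = (2/4) × 1.404 = 0.7020 mol
mass = 0.7020 × 877.65 = 616.1 g

616 g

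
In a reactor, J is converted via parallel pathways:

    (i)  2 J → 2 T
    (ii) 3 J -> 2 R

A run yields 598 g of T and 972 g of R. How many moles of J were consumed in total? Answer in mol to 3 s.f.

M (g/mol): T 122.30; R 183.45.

n(T) = 598 / 122.30 = 4.890 mol
n(R) = 972 / 183.45 = 5.298 mol
n(J) via (i) = (2/2)×4.890 = 4.890 mol
n(J) via (ii) = (3/2)×5.298 = 7.947 mol
total n(J) = 4.890 + 7.947 = 12.84 mol

12.8 mol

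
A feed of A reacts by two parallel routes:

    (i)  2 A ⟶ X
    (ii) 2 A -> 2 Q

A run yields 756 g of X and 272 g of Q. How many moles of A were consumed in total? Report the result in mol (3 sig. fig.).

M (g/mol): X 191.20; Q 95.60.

10.8 mol

n(X) = 756 / 191.20 = 3.954 mol
n(Q) = 272 / 95.60 = 2.845 mol
n(A) via (i) = (2/1)×3.954 = 7.908 mol
n(A) via (ii) = (2/2)×2.845 = 2.845 mol
total n(A) = 7.908 + 2.845 = 10.75 mol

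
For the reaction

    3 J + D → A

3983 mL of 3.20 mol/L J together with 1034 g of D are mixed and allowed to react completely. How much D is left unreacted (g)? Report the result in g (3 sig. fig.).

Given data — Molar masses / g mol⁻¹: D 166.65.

n(J) = 3.20 × 3983/1000 = 12.75 mol
n(D) = 1034 / 166.65 = 6.205 mol
n/ν → J: 4.250, D: 6.205; J is limiting.
D consumed = (1/3) × 12.75 = 4.250 mol
D remaining = 6.205 − 4.250 = 1.955 mol
mass = 1.955 × 166.65 = 325.8 g

326 g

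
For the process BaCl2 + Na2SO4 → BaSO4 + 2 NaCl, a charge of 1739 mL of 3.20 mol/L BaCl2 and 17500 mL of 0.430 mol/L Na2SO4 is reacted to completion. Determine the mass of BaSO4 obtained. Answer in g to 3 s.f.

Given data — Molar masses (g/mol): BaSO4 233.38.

1300 g

n(BaCl2) = 3.20 × 1739/1000 = 5.565 mol
n(Na2SO4) = 0.430 × 17500/1000 = 7.525 mol
n/ν for BaCl2 = 5.565/1 = 5.565
n/ν for Na2SO4 = 7.525/1 = 7.525
Smallest n/ν is BaCl2 → limiting reagent.
n(BaSO4) = (1/1) × 5.565 = 5.565 mol
mass = 5.565 × 233.38 = 1299 g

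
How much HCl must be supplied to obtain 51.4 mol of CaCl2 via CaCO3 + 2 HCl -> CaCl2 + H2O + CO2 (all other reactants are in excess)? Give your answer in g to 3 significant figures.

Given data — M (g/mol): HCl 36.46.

3750 g

n(CaCl2) = 51.40 mol
n(HCl) = (2/1) × 51.40 = 102.8 mol
mass = 102.8 × 36.46 = 3748 g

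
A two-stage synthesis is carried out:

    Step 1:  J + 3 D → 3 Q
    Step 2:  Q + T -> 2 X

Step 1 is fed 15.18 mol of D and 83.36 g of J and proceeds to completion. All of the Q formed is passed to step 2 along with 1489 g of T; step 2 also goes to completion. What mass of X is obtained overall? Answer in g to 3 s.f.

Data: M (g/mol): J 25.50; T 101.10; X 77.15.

Step 1:
n(D) = 15.18 mol
n(J) = 83.36 / 25.50 = 3.269 mol
n/ν for D = 15.18/3 = 5.060
n/ν for J = 3.269/1 = 3.269
Smallest n/ν is J → limiting reagent.
n(Q) produced = (3/1) × 3.269 = 9.807 mol
Step 2:
n(Q) available = 9.807 mol
n(T) = 1489 / 101.10 = 14.73 mol
n/ν for Q = 9.807/1 = 9.807
n/ν for T = 14.73/1 = 14.73
Smallest n/ν is Q → limiting reagent.
n(X) = (2/1) × 9.807 = 19.61 mol
mass = 19.61 × 77.15 = 1513 g

1510 g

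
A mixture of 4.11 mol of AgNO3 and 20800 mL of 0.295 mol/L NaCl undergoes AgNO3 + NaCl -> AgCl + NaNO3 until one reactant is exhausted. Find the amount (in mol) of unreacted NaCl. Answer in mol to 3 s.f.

2.03 mol

n(AgNO3) = 4.110 mol
n(NaCl) = 0.295 × 20800/1000 = 6.136 mol
n/ν → AgNO3: 4.110, NaCl: 6.136; AgNO3 is limiting.
NaCl consumed = (1/1) × 4.110 = 4.110 mol
NaCl remaining = 6.136 − 4.110 = 2.026 mol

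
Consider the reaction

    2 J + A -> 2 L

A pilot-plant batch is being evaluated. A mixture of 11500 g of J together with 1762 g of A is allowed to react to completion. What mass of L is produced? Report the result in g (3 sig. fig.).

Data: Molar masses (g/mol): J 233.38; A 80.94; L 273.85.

n(J) = 11500 / 233.38 = 49.28 mol
n(A) = 1762 / 80.94 = 21.77 mol
n/ν for J = 49.28/2 = 24.64
n/ν for A = 21.77/1 = 21.77
Smallest n/ν is A → limiting reagent.
n(L) = (2/1) × 21.77 = 43.54 mol
mass = 43.54 × 273.85 = 11920 g

11900 g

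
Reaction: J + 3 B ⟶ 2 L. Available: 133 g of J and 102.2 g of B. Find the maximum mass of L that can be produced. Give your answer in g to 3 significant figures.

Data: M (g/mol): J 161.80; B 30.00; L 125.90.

207 g

n(J) = 133.0 / 161.80 = 0.8220 mol
n(B) = 102.2 / 30.00 = 3.407 mol
n/ν → J: 0.8220, B: 1.136; J is limiting.
n(L) = (2/1) × 0.8220 = 1.644 mol
mass = 1.644 × 125.90 = 207.0 g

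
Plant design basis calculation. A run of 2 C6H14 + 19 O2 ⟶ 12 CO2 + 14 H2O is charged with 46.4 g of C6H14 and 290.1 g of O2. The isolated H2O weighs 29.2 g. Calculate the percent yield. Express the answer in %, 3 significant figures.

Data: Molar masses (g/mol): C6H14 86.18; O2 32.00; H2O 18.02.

43.0 %

n(C6H14) = 46.40 / 86.18 = 0.5384 mol
n(O2) = 290.1 / 32.00 = 9.066 mol
n/ν for C6H14 = 0.5384/2 = 0.2692
n/ν for O2 = 9.066/19 = 0.4772
Smallest n/ν is C6H14 → limiting reagent.
theoretical n(H2O) = (14/2) × 0.5384 = 3.769 mol → 67.92 g
% yield = 29.2 / 67.92 × 100 = 42.99 %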